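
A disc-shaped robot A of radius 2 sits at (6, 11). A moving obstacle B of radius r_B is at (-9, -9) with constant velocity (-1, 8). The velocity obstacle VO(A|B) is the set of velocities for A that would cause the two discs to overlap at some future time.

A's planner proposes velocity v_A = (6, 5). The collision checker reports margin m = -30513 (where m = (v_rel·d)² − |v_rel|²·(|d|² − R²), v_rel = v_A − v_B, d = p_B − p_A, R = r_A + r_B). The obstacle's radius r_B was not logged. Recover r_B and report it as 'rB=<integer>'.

m = -30513
d = (-15, -20);  v_rel = (7, -3),  |v_rel|² = 58
v_rel×d = (7)·(-20) − (-3)·(-15) = -185
since m = R²·58 − (-185)²:  R² = (34225 + -30513) / 58 = 64
R = √64 = 8  ⇒  r_B = 8 − 2 = 6

rB=6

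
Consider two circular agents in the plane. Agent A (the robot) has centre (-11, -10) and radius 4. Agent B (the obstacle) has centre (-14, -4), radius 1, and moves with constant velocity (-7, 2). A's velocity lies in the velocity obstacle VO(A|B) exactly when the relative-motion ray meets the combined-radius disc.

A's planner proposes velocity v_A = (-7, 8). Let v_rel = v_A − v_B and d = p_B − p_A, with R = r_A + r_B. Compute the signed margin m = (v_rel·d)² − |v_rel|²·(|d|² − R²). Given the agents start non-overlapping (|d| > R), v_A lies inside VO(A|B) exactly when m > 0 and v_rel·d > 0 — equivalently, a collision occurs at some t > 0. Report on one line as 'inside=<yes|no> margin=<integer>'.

d = (-3, 6),  |d|² = 45;  R = 4+1 = 5,  c = 45−5² = 20
v_rel = (0, 6),  |v_rel|² = 36;  v_rel·d = (0)·(-3) + (6)·(6) = 36
36·t² − 72·t + 20 = 0  ⇒  m = 36² − 36·20 = 576
m = 576 > 0,  v_rel·d = 36 > 0  ⇒  inside

inside=yes margin=576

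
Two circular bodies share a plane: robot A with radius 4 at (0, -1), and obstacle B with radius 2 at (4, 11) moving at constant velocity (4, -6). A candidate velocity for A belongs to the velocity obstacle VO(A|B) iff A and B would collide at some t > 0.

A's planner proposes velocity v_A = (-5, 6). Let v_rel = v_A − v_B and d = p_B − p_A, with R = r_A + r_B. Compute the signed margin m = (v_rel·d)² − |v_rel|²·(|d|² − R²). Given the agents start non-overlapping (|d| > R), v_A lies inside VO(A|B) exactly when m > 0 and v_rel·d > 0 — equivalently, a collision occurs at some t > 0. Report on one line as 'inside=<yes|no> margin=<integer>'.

d = (4, 12),  |d|² = 160;  R = 4+2 = 6,  c = 160−6² = 124
v_rel = (-9, 12),  |v_rel|² = 225;  v_rel·d = (-9)·(4) + (12)·(12) = 108
225·t² − 216·t + 124 = 0  ⇒  m = 108² − 225·124 = -16236
m = -16236 < 0,  v_rel·d = 108 > 0  ⇒  outside

inside=no margin=-16236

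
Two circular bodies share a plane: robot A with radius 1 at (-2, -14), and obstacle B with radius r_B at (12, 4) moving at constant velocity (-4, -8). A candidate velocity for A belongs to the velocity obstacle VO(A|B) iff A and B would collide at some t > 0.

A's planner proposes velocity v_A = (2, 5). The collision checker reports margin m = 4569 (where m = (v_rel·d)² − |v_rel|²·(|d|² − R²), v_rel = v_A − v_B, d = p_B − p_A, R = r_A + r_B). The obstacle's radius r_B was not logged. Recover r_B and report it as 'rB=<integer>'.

m = 4569
d = (14, 18);  v_rel = (6, 13),  |v_rel|² = 205
v_rel×d = (6)·(18) − (13)·(14) = -74
since m = R²·205 − (-74)²:  R² = (5476 + 4569) / 205 = 49
R = √49 = 7  ⇒  r_B = 7 − 1 = 6

rB=6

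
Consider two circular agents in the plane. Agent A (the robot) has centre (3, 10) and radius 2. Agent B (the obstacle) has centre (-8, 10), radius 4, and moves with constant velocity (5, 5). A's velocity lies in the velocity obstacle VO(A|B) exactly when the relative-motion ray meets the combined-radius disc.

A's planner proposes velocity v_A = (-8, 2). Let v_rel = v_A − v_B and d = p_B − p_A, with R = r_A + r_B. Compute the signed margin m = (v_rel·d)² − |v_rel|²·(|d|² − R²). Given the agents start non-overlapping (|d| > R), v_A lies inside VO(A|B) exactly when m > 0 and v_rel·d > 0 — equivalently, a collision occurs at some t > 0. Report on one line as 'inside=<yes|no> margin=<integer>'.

d = (-11, 0),  |d|² = 121;  R = 2+4 = 6,  c = 121−6² = 85
v_rel = (-13, -3),  |v_rel|² = 178;  v_rel·d = (-13)·(-11) + (-3)·(0) = 143
178·t² − 286·t + 85 = 0  ⇒  m = 143² − 178·85 = 5319
m = 5319 > 0,  v_rel·d = 143 > 0  ⇒  inside

inside=yes margin=5319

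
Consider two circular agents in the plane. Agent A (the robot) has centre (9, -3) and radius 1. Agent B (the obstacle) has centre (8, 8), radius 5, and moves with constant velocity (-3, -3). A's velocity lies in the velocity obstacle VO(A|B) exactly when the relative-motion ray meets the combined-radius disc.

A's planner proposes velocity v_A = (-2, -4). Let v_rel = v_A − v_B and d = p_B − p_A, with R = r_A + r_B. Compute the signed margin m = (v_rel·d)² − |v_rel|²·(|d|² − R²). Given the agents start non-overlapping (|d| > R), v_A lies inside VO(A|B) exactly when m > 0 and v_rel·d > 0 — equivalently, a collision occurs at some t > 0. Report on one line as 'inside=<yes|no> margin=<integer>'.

d = (-1, 11),  |d|² = 122;  R = 1+5 = 6,  c = 122−6² = 86
v_rel = (1, -1),  |v_rel|² = 2;  v_rel·d = (1)·(-1) + (-1)·(11) = -12
2·t² + 24·t + 86 = 0  ⇒  m = (-12)² − 2·86 = -28
m = -28 < 0,  v_rel·d = -12 < 0  ⇒  outside

inside=no margin=-28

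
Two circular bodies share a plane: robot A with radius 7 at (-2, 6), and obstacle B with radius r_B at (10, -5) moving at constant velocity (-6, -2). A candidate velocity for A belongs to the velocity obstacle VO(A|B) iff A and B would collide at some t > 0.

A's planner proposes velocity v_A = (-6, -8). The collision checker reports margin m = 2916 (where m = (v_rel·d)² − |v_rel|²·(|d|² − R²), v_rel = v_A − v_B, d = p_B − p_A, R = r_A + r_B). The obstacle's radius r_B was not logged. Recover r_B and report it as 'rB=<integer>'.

m = 2916
d = (12, -11);  v_rel = (0, -6),  |v_rel|² = 36
v_rel×d = (0)·(-11) − (-6)·(12) = 72
since m = R²·36 − 72²:  R² = (5184 + 2916) / 36 = 225
R = √225 = 15  ⇒  r_B = 15 − 7 = 8

rB=8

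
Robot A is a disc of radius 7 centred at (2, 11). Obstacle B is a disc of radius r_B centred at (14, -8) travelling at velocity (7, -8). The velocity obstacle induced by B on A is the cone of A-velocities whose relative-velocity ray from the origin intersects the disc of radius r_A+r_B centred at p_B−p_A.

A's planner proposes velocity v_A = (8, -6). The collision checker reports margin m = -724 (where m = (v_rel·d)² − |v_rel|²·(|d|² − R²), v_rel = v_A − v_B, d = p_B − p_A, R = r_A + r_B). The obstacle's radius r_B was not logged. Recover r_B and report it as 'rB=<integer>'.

m = -724
d = (12, -19);  v_rel = (1, 2),  |v_rel|² = 5
v_rel×d = (1)·(-19) − (2)·(12) = -43
since m = R²·5 − (-43)²:  R² = (1849 + -724) / 5 = 225
R = √225 = 15  ⇒  r_B = 15 − 7 = 8

rB=8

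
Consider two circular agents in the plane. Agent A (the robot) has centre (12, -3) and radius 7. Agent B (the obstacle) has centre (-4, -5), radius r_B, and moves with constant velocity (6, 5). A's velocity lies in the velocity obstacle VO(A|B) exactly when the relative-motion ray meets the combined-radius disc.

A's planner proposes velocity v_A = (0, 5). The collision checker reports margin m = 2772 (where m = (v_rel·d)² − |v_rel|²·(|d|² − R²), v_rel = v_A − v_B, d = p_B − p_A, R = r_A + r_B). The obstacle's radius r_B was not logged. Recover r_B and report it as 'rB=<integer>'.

m = 2772
d = (-16, -2);  v_rel = (-6, 0),  |v_rel|² = 36
v_rel×d = (-6)·(-2) − (0)·(-16) = 12
since m = R²·36 − 12²:  R² = (144 + 2772) / 36 = 81
R = √81 = 9  ⇒  r_B = 9 − 7 = 2

rB=2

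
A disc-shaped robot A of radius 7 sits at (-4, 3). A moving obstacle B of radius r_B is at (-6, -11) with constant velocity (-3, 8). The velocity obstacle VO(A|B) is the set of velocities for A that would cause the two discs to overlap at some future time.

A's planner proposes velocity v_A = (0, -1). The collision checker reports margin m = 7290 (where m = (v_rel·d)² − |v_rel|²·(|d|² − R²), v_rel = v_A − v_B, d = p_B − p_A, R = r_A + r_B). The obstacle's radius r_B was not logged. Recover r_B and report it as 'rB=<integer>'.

m = 7290
d = (-2, -14);  v_rel = (3, -9),  |v_rel|² = 90
v_rel×d = (3)·(-14) − (-9)·(-2) = -60
since m = R²·90 − (-60)²:  R² = (3600 + 7290) / 90 = 121
R = √121 = 11  ⇒  r_B = 11 − 7 = 4

rB=4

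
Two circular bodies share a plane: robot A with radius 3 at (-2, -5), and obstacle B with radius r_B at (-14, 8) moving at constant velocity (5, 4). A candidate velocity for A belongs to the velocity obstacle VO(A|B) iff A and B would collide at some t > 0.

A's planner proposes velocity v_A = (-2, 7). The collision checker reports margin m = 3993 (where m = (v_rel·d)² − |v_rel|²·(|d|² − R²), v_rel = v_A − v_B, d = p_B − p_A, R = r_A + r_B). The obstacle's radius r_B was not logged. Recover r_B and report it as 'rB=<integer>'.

m = 3993
d = (-12, 13);  v_rel = (-7, 3),  |v_rel|² = 58
v_rel×d = (-7)·(13) − (3)·(-12) = -55
since m = R²·58 − (-55)²:  R² = (3025 + 3993) / 58 = 121
R = √121 = 11  ⇒  r_B = 11 − 3 = 8

rB=8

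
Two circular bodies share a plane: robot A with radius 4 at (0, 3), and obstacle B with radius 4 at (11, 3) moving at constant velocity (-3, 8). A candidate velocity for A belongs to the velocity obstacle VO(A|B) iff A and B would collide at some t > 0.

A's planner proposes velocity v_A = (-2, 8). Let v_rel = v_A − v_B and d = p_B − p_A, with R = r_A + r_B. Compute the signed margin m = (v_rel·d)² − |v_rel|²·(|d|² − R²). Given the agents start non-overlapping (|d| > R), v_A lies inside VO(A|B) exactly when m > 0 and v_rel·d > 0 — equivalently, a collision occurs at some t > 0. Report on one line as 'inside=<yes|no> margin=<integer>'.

d = (11, 0),  |d|² = 121;  R = 4+4 = 8,  c = 121−8² = 57
v_rel = (1, 0),  |v_rel|² = 1;  v_rel·d = (1)·(11) + (0)·(0) = 11
1·t² − 22·t + 57 = 0  ⇒  m = 11² − 1·57 = 64
m = 64 > 0,  v_rel·d = 11 > 0  ⇒  inside

inside=yes margin=64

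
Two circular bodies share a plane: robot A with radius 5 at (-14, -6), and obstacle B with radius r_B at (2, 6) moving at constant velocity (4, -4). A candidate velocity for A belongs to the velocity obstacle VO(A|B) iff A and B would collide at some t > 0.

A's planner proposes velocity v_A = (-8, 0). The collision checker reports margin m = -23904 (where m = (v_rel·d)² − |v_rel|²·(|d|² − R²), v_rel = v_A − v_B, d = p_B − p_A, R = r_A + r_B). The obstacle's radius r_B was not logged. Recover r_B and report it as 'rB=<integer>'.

m = -23904
d = (16, 12);  v_rel = (-12, 4),  |v_rel|² = 160
v_rel×d = (-12)·(12) − (4)·(16) = -208
since m = R²·160 − (-208)²:  R² = (43264 + -23904) / 160 = 121
R = √121 = 11  ⇒  r_B = 11 − 5 = 6

rB=6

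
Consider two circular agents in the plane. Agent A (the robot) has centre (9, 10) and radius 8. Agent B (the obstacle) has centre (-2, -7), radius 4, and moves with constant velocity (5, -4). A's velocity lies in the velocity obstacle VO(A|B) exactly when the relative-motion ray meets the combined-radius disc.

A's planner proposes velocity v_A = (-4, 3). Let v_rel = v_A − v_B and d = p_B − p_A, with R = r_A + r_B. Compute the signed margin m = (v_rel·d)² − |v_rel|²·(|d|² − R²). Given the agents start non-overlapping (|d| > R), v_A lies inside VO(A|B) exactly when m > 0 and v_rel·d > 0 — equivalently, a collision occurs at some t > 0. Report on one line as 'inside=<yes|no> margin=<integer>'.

d = (-11, -17),  |d|² = 410;  R = 8+4 = 12,  c = 410−12² = 266
v_rel = (-9, 7),  |v_rel|² = 130;  v_rel·d = (-9)·(-11) + (7)·(-17) = -20
130·t² + 40·t + 266 = 0  ⇒  m = (-20)² − 130·266 = -34180
m = -34180 < 0,  v_rel·d = -20 < 0  ⇒  outside

inside=no margin=-34180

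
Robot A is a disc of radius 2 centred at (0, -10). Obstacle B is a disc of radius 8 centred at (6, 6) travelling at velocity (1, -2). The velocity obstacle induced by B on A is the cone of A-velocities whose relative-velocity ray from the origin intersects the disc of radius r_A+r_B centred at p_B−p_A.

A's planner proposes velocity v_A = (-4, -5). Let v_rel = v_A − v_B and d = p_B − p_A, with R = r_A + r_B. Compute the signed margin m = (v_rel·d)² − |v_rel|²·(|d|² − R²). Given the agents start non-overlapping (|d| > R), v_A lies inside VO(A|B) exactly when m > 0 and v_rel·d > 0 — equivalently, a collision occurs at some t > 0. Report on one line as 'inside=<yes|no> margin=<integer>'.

d = (6, 16),  |d|² = 292;  R = 2+8 = 10,  c = 292−10² = 192
v_rel = (-5, -3),  |v_rel|² = 34;  v_rel·d = (-5)·(6) + (-3)·(16) = -78
34·t² + 156·t + 192 = 0  ⇒  m = (-78)² − 34·192 = -444
m = -444 < 0,  v_rel·d = -78 < 0  ⇒  outside

inside=no margin=-444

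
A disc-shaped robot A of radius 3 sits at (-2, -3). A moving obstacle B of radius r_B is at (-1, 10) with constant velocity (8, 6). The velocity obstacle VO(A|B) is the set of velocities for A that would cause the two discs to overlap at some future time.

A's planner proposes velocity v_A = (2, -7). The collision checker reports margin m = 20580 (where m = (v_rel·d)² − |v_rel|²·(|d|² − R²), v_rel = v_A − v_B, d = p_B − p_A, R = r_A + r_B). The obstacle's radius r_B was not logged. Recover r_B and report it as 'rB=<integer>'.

m = 20580
d = (1, 13);  v_rel = (-6, -13),  |v_rel|² = 205
v_rel×d = (-6)·(13) − (-13)·(1) = -65
since m = R²·205 − (-65)²:  R² = (4225 + 20580) / 205 = 121
R = √121 = 11  ⇒  r_B = 11 − 3 = 8

rB=8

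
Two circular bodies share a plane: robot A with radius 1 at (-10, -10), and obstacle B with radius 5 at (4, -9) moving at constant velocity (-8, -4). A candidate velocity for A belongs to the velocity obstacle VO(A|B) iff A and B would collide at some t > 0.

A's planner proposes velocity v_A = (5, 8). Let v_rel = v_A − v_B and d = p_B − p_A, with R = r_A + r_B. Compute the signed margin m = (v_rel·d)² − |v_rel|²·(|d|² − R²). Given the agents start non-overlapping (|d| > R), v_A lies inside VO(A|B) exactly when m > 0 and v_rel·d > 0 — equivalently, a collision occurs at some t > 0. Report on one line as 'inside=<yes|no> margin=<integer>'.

d = (14, 1),  |d|² = 197;  R = 1+5 = 6,  c = 197−6² = 161
v_rel = (13, 12),  |v_rel|² = 313;  v_rel·d = (13)·(14) + (12)·(1) = 194
313·t² − 388·t + 161 = 0  ⇒  m = 194² − 313·161 = -12757
m = -12757 < 0,  v_rel·d = 194 > 0  ⇒  outside

inside=no margin=-12757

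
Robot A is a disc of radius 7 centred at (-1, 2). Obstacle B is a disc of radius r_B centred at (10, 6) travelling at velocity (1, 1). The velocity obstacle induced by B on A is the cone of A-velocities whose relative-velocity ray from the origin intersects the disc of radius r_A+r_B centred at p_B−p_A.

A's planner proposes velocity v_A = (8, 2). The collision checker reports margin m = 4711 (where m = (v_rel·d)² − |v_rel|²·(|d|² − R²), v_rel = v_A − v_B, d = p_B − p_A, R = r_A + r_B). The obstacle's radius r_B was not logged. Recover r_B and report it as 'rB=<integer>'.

m = 4711
d = (11, 4);  v_rel = (7, 1),  |v_rel|² = 50
v_rel×d = (7)·(4) − (1)·(11) = 17
since m = R²·50 − 17²:  R² = (289 + 4711) / 50 = 100
R = √100 = 10  ⇒  r_B = 10 − 7 = 3

rB=3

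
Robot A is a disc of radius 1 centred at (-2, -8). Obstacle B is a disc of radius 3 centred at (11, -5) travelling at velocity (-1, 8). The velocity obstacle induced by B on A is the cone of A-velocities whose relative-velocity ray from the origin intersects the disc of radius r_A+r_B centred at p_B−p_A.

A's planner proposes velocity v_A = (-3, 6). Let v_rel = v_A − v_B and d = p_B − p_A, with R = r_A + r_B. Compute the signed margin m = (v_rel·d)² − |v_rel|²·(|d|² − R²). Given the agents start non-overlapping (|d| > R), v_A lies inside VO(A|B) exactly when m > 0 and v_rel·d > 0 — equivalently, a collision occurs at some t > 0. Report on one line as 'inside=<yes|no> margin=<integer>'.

d = (13, 3),  |d|² = 178;  R = 1+3 = 4,  c = 178−4² = 162
v_rel = (-2, -2),  |v_rel|² = 8;  v_rel·d = (-2)·(13) + (-2)·(3) = -32
8·t² + 64·t + 162 = 0  ⇒  m = (-32)² − 8·162 = -272
m = -272 < 0,  v_rel·d = -32 < 0  ⇒  outside

inside=no margin=-272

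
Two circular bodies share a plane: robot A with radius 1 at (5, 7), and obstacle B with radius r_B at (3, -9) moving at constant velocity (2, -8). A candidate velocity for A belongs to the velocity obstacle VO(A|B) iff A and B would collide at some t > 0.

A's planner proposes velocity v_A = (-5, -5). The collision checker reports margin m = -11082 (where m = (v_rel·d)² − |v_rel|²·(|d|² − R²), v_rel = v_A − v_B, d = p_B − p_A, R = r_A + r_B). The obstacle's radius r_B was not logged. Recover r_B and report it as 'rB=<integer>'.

m = -11082
d = (-2, -16);  v_rel = (-7, 3),  |v_rel|² = 58
v_rel×d = (-7)·(-16) − (3)·(-2) = 118
since m = R²·58 − 118²:  R² = (13924 + -11082) / 58 = 49
R = √49 = 7  ⇒  r_B = 7 − 1 = 6

rB=6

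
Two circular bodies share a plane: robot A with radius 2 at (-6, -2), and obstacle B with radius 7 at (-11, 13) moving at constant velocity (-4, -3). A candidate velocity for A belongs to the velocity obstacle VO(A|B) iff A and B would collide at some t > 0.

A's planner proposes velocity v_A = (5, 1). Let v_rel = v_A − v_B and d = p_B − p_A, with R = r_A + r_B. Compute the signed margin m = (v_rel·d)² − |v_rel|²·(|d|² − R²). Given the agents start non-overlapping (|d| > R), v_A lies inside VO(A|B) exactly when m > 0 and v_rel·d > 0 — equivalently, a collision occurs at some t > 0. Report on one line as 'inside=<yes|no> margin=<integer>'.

d = (-5, 15),  |d|² = 250;  R = 2+7 = 9,  c = 250−9² = 169
v_rel = (9, 4),  |v_rel|² = 97;  v_rel·d = (9)·(-5) + (4)·(15) = 15
97·t² − 30·t + 169 = 0  ⇒  m = 15² − 97·169 = -16168
m = -16168 < 0,  v_rel·d = 15 > 0  ⇒  outside

inside=no margin=-16168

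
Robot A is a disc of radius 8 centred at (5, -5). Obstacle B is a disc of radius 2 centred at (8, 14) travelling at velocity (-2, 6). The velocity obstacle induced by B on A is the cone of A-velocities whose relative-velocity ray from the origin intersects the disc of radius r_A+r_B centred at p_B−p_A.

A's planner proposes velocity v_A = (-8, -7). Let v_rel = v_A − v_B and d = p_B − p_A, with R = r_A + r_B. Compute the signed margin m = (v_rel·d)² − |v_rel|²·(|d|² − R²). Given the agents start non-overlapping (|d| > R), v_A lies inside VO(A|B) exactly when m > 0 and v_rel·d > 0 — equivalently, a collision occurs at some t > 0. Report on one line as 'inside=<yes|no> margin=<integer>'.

d = (3, 19),  |d|² = 370;  R = 8+2 = 10,  c = 370−10² = 270
v_rel = (-6, -13),  |v_rel|² = 205;  v_rel·d = (-6)·(3) + (-13)·(19) = -265
205·t² + 530·t + 270 = 0  ⇒  m = (-265)² − 205·270 = 14875
m = 14875 > 0,  v_rel·d = -265 < 0  ⇒  outside

inside=no margin=14875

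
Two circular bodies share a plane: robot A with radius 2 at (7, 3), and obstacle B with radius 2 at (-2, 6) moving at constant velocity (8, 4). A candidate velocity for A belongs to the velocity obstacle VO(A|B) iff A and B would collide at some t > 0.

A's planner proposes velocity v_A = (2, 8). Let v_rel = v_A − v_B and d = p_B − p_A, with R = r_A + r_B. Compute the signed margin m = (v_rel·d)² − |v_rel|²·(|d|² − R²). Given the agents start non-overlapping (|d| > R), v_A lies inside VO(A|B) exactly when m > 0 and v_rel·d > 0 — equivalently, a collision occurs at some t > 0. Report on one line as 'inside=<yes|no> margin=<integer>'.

d = (-9, 3),  |d|² = 90;  R = 2+2 = 4,  c = 90−4² = 74
v_rel = (-6, 4),  |v_rel|² = 52;  v_rel·d = (-6)·(-9) + (4)·(3) = 66
52·t² − 132·t + 74 = 0  ⇒  m = 66² − 52·74 = 508
m = 508 > 0,  v_rel·d = 66 > 0  ⇒  inside

inside=yes margin=508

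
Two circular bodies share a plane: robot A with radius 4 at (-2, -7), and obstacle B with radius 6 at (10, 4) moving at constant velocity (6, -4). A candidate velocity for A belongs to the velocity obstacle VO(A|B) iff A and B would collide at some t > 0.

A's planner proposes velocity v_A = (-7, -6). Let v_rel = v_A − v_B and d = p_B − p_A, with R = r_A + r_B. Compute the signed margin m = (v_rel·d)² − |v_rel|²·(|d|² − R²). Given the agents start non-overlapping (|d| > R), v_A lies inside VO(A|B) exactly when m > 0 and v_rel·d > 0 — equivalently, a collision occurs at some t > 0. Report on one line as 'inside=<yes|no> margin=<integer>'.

d = (12, 11),  |d|² = 265;  R = 4+6 = 10,  c = 265−10² = 165
v_rel = (-13, -2),  |v_rel|² = 173;  v_rel·d = (-13)·(12) + (-2)·(11) = -178
173·t² + 356·t + 165 = 0  ⇒  m = (-178)² − 173·165 = 3139
m = 3139 > 0,  v_rel·d = -178 < 0  ⇒  outside

inside=no margin=3139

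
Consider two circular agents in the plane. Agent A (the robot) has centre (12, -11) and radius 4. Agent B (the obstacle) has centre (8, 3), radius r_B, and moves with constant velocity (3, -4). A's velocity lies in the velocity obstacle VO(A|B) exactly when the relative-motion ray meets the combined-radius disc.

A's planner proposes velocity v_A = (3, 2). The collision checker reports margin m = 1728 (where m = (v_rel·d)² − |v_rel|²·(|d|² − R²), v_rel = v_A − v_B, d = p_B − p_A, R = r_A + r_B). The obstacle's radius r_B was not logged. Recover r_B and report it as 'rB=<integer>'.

m = 1728
d = (-4, 14);  v_rel = (0, 6),  |v_rel|² = 36
v_rel×d = (0)·(14) − (6)·(-4) = 24
since m = R²·36 − 24²:  R² = (576 + 1728) / 36 = 64
R = √64 = 8  ⇒  r_B = 8 − 4 = 4

rB=4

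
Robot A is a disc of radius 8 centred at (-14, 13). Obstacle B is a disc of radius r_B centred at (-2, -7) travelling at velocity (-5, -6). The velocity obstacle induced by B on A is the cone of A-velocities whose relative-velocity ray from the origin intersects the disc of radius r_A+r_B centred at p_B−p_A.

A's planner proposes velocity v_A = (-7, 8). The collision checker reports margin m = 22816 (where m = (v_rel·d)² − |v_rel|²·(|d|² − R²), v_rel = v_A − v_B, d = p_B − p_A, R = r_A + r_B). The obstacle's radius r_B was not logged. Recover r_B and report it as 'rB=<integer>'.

m = 22816
d = (12, -20);  v_rel = (-2, 14),  |v_rel|² = 200
v_rel×d = (-2)·(-20) − (14)·(12) = -128
since m = R²·200 − (-128)²:  R² = (16384 + 22816) / 200 = 196
R = √196 = 14  ⇒  r_B = 14 − 8 = 6

rB=6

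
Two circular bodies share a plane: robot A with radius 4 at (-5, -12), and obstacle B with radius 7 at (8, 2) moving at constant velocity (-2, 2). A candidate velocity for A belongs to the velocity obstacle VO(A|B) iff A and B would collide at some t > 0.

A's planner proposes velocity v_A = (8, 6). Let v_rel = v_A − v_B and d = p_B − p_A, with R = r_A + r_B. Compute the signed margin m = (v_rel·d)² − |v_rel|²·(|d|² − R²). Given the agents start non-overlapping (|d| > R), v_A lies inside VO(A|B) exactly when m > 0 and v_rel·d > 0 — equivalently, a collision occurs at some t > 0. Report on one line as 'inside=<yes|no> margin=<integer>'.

d = (13, 14),  |d|² = 365;  R = 4+7 = 11,  c = 365−11² = 244
v_rel = (10, 4),  |v_rel|² = 116;  v_rel·d = (10)·(13) + (4)·(14) = 186
116·t² − 372·t + 244 = 0  ⇒  m = 186² − 116·244 = 6292
m = 6292 > 0,  v_rel·d = 186 > 0  ⇒  inside

inside=yes margin=6292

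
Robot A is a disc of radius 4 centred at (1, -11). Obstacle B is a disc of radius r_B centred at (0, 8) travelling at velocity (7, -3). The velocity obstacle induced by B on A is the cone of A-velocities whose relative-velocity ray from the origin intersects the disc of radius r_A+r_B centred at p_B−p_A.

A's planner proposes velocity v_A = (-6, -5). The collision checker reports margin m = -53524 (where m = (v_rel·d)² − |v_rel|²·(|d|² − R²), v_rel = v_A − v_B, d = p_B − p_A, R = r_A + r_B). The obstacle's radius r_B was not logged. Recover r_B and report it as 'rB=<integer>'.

m = -53524
d = (-1, 19);  v_rel = (-13, -2),  |v_rel|² = 173
v_rel×d = (-13)·(19) − (-2)·(-1) = -249
since m = R²·173 − (-249)²:  R² = (62001 + -53524) / 173 = 49
R = √49 = 7  ⇒  r_B = 7 − 4 = 3

rB=3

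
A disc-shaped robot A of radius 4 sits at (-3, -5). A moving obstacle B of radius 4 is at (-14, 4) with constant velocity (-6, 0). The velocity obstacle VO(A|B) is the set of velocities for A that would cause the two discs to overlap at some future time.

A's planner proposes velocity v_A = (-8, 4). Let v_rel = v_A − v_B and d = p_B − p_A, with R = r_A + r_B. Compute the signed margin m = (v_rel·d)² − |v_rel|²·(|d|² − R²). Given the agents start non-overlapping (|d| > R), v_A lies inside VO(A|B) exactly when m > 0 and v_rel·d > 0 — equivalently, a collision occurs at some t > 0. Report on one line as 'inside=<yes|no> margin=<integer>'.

d = (-11, 9),  |d|² = 202;  R = 4+4 = 8,  c = 202−8² = 138
v_rel = (-2, 4),  |v_rel|² = 20;  v_rel·d = (-2)·(-11) + (4)·(9) = 58
20·t² − 116·t + 138 = 0  ⇒  m = 58² − 20·138 = 604
m = 604 > 0,  v_rel·d = 58 > 0  ⇒  inside

inside=yes margin=604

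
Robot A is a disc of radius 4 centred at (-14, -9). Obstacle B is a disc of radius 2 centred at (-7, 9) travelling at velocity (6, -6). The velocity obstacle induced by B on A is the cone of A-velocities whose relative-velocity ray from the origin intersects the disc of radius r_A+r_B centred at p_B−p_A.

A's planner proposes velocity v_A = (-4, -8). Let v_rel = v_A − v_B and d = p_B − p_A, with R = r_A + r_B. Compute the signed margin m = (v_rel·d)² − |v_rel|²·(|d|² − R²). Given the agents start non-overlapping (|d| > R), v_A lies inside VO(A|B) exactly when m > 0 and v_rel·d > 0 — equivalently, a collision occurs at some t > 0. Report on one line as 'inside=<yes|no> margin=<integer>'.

d = (7, 18),  |d|² = 373;  R = 4+2 = 6,  c = 373−6² = 337
v_rel = (-10, -2),  |v_rel|² = 104;  v_rel·d = (-10)·(7) + (-2)·(18) = -106
104·t² + 212·t + 337 = 0  ⇒  m = (-106)² − 104·337 = -23812
m = -23812 < 0,  v_rel·d = -106 < 0  ⇒  outside

inside=no margin=-23812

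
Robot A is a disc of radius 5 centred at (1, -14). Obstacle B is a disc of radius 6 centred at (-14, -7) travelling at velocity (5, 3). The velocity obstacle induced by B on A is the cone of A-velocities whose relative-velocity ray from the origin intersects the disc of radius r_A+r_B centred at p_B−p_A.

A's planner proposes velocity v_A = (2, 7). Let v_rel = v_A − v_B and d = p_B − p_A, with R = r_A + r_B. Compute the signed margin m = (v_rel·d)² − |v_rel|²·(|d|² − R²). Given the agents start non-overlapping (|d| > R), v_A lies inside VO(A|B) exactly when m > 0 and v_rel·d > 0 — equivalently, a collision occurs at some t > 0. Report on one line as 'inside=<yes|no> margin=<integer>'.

d = (-15, 7),  |d|² = 274;  R = 5+6 = 11,  c = 274−11² = 153
v_rel = (-3, 4),  |v_rel|² = 25;  v_rel·d = (-3)·(-15) + (4)·(7) = 73
25·t² − 146·t + 153 = 0  ⇒  m = 73² − 25·153 = 1504
m = 1504 > 0,  v_rel·d = 73 > 0  ⇒  inside

inside=yes margin=1504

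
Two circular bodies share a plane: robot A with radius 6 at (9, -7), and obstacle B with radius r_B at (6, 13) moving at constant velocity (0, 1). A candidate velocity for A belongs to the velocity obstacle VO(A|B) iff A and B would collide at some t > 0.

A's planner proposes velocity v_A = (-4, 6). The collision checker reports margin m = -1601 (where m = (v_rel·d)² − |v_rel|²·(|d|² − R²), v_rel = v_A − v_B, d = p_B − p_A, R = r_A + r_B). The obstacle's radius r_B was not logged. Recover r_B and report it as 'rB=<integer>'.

m = -1601
d = (-3, 20);  v_rel = (-4, 5),  |v_rel|² = 41
v_rel×d = (-4)·(20) − (5)·(-3) = -65
since m = R²·41 − (-65)²:  R² = (4225 + -1601) / 41 = 64
R = √64 = 8  ⇒  r_B = 8 − 6 = 2

rB=2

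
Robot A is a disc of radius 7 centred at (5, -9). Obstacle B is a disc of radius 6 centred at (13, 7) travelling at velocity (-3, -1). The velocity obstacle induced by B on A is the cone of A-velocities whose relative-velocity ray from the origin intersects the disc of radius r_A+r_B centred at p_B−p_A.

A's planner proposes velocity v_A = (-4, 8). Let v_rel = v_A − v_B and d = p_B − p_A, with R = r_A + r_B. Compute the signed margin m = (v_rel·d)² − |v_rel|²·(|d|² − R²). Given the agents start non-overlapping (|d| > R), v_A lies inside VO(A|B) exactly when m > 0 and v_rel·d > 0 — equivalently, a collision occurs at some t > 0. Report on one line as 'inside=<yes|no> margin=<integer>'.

d = (8, 16),  |d|² = 320;  R = 7+6 = 13,  c = 320−13² = 151
v_rel = (-1, 9),  |v_rel|² = 82;  v_rel·d = (-1)·(8) + (9)·(16) = 136
82·t² − 272·t + 151 = 0  ⇒  m = 136² − 82·151 = 6114
m = 6114 > 0,  v_rel·d = 136 > 0  ⇒  inside

inside=yes margin=6114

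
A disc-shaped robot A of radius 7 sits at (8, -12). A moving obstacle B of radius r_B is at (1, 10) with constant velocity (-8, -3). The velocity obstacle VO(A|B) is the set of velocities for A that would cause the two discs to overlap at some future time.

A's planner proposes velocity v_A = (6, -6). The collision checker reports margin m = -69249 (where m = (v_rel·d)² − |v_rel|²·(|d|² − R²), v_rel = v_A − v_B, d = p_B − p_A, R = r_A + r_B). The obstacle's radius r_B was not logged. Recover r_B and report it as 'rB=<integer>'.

m = -69249
d = (-7, 22);  v_rel = (14, -3),  |v_rel|² = 205
v_rel×d = (14)·(22) − (-3)·(-7) = 287
since m = R²·205 − 287²:  R² = (82369 + -69249) / 205 = 64
R = √64 = 8  ⇒  r_B = 8 − 7 = 1

rB=1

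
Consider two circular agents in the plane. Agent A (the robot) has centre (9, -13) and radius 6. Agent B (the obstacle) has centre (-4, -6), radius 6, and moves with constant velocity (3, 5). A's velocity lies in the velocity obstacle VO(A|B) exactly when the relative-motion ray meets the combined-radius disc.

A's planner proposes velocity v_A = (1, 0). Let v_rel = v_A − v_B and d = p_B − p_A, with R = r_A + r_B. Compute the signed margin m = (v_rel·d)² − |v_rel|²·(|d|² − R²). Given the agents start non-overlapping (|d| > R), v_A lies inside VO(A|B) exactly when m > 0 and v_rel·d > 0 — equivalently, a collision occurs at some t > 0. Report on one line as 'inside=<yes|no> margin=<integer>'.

d = (-13, 7),  |d|² = 218;  R = 6+6 = 12,  c = 218−12² = 74
v_rel = (-2, -5),  |v_rel|² = 29;  v_rel·d = (-2)·(-13) + (-5)·(7) = -9
29·t² + 18·t + 74 = 0  ⇒  m = (-9)² − 29·74 = -2065
m = -2065 < 0,  v_rel·d = -9 < 0  ⇒  outside

inside=no margin=-2065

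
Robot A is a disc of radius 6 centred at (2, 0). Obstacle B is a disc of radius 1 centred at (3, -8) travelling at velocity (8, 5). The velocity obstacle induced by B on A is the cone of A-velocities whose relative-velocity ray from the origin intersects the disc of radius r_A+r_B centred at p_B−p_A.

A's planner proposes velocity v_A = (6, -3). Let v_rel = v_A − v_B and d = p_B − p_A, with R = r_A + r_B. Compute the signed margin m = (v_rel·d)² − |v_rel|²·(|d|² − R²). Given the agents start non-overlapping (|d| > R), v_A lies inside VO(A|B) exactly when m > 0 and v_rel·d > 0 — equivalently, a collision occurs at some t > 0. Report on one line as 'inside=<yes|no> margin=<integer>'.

d = (1, -8),  |d|² = 65;  R = 6+1 = 7,  c = 65−7² = 16
v_rel = (-2, -8),  |v_rel|² = 68;  v_rel·d = (-2)·(1) + (-8)·(-8) = 62
68·t² − 124·t + 16 = 0  ⇒  m = 62² − 68·16 = 2756
m = 2756 > 0,  v_rel·d = 62 > 0  ⇒  inside

inside=yes margin=2756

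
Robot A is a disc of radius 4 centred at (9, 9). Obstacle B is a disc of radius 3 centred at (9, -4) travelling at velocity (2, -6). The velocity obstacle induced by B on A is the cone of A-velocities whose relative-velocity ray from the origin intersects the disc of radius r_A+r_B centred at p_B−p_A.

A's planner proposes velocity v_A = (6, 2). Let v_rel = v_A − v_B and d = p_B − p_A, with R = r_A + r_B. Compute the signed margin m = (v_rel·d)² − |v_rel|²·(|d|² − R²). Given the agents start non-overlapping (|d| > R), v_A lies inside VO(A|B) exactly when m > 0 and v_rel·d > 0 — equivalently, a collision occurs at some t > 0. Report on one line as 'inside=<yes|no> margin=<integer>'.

d = (0, -13),  |d|² = 169;  R = 4+3 = 7,  c = 169−7² = 120
v_rel = (4, 8),  |v_rel|² = 80;  v_rel·d = (4)·(0) + (8)·(-13) = -104
80·t² + 208·t + 120 = 0  ⇒  m = (-104)² − 80·120 = 1216
m = 1216 > 0,  v_rel·d = -104 < 0  ⇒  outside

inside=no margin=1216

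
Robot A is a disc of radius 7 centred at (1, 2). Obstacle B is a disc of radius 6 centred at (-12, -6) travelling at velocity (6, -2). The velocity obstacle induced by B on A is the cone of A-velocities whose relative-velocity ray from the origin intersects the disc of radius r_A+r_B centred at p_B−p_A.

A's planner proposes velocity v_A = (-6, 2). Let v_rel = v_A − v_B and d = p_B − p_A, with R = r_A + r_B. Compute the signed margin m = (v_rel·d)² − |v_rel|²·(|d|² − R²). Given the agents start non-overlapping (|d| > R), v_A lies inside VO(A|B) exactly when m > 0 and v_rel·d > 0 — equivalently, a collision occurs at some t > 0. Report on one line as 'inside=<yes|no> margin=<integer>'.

d = (-13, -8),  |d|² = 233;  R = 7+6 = 13,  c = 233−13² = 64
v_rel = (-12, 4),  |v_rel|² = 160;  v_rel·d = (-12)·(-13) + (4)·(-8) = 124
160·t² − 248·t + 64 = 0  ⇒  m = 124² − 160·64 = 5136
m = 5136 > 0,  v_rel·d = 124 > 0  ⇒  inside

inside=yes margin=5136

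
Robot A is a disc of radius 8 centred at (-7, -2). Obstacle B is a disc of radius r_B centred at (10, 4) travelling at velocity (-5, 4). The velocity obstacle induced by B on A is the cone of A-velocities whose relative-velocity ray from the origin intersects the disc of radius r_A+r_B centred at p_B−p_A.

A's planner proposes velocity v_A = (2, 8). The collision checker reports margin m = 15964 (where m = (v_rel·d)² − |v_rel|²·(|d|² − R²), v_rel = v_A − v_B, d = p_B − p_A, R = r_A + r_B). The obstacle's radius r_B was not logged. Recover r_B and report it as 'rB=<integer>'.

m = 15964
d = (17, 6);  v_rel = (7, 4),  |v_rel|² = 65
v_rel×d = (7)·(6) − (4)·(17) = -26
since m = R²·65 − (-26)²:  R² = (676 + 15964) / 65 = 256
R = √256 = 16  ⇒  r_B = 16 − 8 = 8

rB=8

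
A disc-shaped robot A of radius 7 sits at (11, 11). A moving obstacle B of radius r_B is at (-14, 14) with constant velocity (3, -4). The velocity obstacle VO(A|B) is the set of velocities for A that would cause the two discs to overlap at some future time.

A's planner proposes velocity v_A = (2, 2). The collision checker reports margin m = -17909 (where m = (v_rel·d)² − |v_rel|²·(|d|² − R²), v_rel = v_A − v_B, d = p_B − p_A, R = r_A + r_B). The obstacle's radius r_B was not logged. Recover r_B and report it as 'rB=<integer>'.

m = -17909
d = (-25, 3);  v_rel = (-1, 6),  |v_rel|² = 37
v_rel×d = (-1)·(3) − (6)·(-25) = 147
since m = R²·37 − 147²:  R² = (21609 + -17909) / 37 = 100
R = √100 = 10  ⇒  r_B = 10 − 7 = 3

rB=3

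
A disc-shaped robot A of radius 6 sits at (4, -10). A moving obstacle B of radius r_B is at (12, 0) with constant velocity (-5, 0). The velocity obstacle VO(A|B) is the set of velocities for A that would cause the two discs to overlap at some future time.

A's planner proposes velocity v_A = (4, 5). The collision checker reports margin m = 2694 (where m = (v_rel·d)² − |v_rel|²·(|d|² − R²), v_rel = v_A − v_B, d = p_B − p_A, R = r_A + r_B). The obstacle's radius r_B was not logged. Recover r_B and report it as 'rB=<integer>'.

m = 2694
d = (8, 10);  v_rel = (9, 5),  |v_rel|² = 106
v_rel×d = (9)·(10) − (5)·(8) = 50
since m = R²·106 − 50²:  R² = (2500 + 2694) / 106 = 49
R = √49 = 7  ⇒  r_B = 7 − 6 = 1

rB=1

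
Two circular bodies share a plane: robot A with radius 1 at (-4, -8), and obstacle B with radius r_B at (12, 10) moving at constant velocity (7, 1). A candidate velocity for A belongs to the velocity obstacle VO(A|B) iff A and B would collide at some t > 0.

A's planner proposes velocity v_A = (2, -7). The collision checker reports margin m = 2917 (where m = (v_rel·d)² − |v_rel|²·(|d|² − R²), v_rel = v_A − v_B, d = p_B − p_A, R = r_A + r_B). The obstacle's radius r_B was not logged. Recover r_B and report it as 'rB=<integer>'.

m = 2917
d = (16, 18);  v_rel = (-5, -8),  |v_rel|² = 89
v_rel×d = (-5)·(18) − (-8)·(16) = 38
since m = R²·89 − 38²:  R² = (1444 + 2917) / 89 = 49
R = √49 = 7  ⇒  r_B = 7 − 1 = 6

rB=6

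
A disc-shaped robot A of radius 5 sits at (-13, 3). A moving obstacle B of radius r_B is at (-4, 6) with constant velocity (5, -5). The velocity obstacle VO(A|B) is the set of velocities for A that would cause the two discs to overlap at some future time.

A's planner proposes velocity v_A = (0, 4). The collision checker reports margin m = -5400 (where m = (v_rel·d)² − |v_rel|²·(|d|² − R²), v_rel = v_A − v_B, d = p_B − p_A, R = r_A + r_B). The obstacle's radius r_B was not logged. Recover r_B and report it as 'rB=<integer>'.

m = -5400
d = (9, 3);  v_rel = (-5, 9),  |v_rel|² = 106
v_rel×d = (-5)·(3) − (9)·(9) = -96
since m = R²·106 − (-96)²:  R² = (9216 + -5400) / 106 = 36
R = √36 = 6  ⇒  r_B = 6 − 5 = 1

rB=1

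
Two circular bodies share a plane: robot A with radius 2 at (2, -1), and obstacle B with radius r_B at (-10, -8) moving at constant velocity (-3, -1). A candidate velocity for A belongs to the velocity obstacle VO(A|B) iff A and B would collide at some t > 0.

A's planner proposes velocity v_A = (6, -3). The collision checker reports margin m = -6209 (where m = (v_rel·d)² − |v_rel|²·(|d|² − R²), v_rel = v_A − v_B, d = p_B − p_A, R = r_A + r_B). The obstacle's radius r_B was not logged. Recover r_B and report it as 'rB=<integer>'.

m = -6209
d = (-12, -7);  v_rel = (9, -2),  |v_rel|² = 85
v_rel×d = (9)·(-7) − (-2)·(-12) = -87
since m = R²·85 − (-87)²:  R² = (7569 + -6209) / 85 = 16
R = √16 = 4  ⇒  r_B = 4 − 2 = 2

rB=2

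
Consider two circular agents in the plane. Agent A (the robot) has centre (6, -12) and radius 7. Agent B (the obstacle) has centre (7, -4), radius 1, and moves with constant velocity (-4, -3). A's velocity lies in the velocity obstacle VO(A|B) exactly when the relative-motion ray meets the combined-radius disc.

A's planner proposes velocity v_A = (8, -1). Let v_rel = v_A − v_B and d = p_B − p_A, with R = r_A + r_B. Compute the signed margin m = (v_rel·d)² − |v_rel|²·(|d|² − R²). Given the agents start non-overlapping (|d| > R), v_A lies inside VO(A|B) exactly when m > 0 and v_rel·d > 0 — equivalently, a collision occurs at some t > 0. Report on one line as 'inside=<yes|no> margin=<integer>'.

d = (1, 8),  |d|² = 65;  R = 7+1 = 8,  c = 65−8² = 1
v_rel = (12, 2),  |v_rel|² = 148;  v_rel·d = (12)·(1) + (2)·(8) = 28
148·t² − 56·t + 1 = 0  ⇒  m = 28² − 148·1 = 636
m = 636 > 0,  v_rel·d = 28 > 0  ⇒  inside

inside=yes margin=636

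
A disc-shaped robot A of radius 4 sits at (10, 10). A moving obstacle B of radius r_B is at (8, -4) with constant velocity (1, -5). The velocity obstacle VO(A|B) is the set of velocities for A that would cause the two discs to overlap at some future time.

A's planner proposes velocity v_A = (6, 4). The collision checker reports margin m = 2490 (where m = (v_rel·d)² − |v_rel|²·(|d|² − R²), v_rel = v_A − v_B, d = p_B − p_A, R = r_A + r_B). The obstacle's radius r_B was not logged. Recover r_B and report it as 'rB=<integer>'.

m = 2490
d = (-2, -14);  v_rel = (5, 9),  |v_rel|² = 106
v_rel×d = (5)·(-14) − (9)·(-2) = -52
since m = R²·106 − (-52)²:  R² = (2704 + 2490) / 106 = 49
R = √49 = 7  ⇒  r_B = 7 − 4 = 3

rB=3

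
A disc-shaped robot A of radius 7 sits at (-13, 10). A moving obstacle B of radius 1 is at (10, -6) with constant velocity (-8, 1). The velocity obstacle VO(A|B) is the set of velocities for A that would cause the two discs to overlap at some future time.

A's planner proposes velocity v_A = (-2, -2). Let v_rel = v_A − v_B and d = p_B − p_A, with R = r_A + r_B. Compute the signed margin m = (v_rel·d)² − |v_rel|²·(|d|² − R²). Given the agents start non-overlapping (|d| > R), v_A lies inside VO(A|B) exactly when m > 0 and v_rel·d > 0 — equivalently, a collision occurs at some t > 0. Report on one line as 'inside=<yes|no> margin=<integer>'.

d = (23, -16),  |d|² = 785;  R = 7+1 = 8,  c = 785−8² = 721
v_rel = (6, -3),  |v_rel|² = 45;  v_rel·d = (6)·(23) + (-3)·(-16) = 186
45·t² − 372·t + 721 = 0  ⇒  m = 186² − 45·721 = 2151
m = 2151 > 0,  v_rel·d = 186 > 0  ⇒  inside

inside=yes margin=2151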